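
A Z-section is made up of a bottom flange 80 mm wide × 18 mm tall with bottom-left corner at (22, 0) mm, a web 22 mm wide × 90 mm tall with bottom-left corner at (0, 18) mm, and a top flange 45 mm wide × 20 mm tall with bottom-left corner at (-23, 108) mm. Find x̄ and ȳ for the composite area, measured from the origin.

x̄ = 25.60 mm, ȳ = 56.46 mm

Part | A | x̄ᵢ | ȳᵢ | A·x̄ᵢ | A·ȳᵢ
bottom flange | 1440.00 | 62.00 | 9.00 | 89280.00 | 12960.00
web | 1980.00 | 11.00 | 63.00 | 21780.00 | 124740.00
top flange | 900.00 | -0.50 | 118.00 | -450.00 | 106200.00
Σ | 4320.00 |  |  | 110610.00 | 243900.00
x̄ = 110610.00 / 4320.00 = 25.60 mm
ȳ = 243900.00 / 4320.00 = 56.46 mm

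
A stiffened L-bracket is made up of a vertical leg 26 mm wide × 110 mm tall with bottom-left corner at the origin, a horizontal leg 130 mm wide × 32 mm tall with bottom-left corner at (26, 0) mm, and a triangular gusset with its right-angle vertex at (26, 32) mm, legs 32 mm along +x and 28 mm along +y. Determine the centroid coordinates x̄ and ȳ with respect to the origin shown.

x̄ = 57.87 mm, ȳ = 32.46 mm

vertical leg: A = 26 × 110 = 2860.00, centroid at (13.00, 55.00).
horizontal leg: A = 130 × 32 = 4160.00, centroid at (91.00, 16.00).
gusset: A = ½·32·28 = 448.00, centroid at (36.67, 41.33).
ΣA = 7468.00 mm², ΣAx̄ = 432166.67 mm³, ΣAȳ = 242377.33 mm³.
x̄ = 432166.67/7468.00 = 57.87 mm; ȳ = 242377.33/7468.00 = 32.46 mm.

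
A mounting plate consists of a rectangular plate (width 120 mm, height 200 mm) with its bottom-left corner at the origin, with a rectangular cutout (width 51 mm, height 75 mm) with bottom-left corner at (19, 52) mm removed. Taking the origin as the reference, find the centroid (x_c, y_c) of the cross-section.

x_c = 62.94 mm, y_c = 101.99 mm

Part | A | x̄ᵢ | ȳᵢ | A·x̄ᵢ | A·ȳᵢ
plate | 24000.00 | 60.00 | 100.00 | 1440000.00 | 2400000.00
hole | -3825.00 | 44.50 | 89.50 | -170212.50 | -342337.50
Σ | 20175.00 |  |  | 1269787.50 | 2057662.50
x_c = 1269787.50 / 20175.00 = 62.94 mm
y_c = 2057662.50 / 20175.00 = 101.99 mm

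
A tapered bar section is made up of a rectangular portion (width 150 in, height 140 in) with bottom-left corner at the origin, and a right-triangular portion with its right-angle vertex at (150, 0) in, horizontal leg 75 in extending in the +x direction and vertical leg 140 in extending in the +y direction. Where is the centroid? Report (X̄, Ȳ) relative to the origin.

X̄ = 95.00 in, Ȳ = 65.33 in

rectangular portion: A = 150 × 140 = 21000.00, centroid at (75.00, 70.00).
triangular portion: A = ½·75·140 = 5250.00, centroid at (175.00, 46.67).
ΣA = 26250.00 in², ΣAX̄ = 2493750.00 in³, ΣAȲ = 1715000.00 in³.
X̄ = 2493750.00/26250.00 = 95.00 in; Ȳ = 1715000.00/26250.00 = 65.33 in.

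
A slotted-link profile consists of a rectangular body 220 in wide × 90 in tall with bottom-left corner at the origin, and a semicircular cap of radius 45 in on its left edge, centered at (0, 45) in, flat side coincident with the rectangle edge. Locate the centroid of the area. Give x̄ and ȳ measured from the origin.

Part | A | x̄ᵢ | ȳᵢ | A·x̄ᵢ | A·ȳᵢ
rectangular body | 19800.00 | 110.00 | 45.00 | 2178000.00 | 891000.00
semicircular end | 3180.86 | -19.10 | 45.00 | -60750.00 | 143138.82
Σ | 22980.86 |  |  | 2117250.00 | 1034138.82
x̄ = 2117250.00 / 22980.86 = 92.13 in
ȳ = 1034138.82 / 22980.86 = 45.00 in

x̄ = 92.13 in, ȳ = 45.00 in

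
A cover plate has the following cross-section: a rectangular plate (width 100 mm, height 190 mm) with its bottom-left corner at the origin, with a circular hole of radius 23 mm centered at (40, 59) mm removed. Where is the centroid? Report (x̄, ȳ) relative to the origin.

plate: A = 100 × 190 = 19000.00, centroid at (50.00, 95.00).
hole: A = −π·23² = -1661.90, centroid at (40.00, 59.00).
ΣA = 17338.10 mm², ΣAx̄ = 883523.90 mm³, ΣAȳ = 1706947.75 mm³.
x̄ = 883523.90/17338.10 = 50.96 mm; ȳ = 1706947.75/17338.10 = 98.45 mm.

x̄ = 50.96 mm, ȳ = 98.45 mm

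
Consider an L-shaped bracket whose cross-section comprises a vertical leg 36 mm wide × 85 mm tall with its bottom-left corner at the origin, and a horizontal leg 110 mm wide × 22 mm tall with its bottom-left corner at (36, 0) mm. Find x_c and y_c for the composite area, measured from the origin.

vertical leg: A = 36 × 85 = 3060.00, centroid at (18.00, 42.50).
horizontal leg: A = 110 × 22 = 2420.00, centroid at (91.00, 11.00).
ΣA = 5480.00 mm²
ΣAx_c = (3060.00)(18.00) + (2420.00)(91.00) = 275300.00 mm³
ΣAy_c = (3060.00)(42.50) + (2420.00)(11.00) = 156670.00 mm³
x_c = 275300.00 / 5480.00 = 50.24 mm
y_c = 156670.00 / 5480.00 = 28.59 mm

x_c = 50.24 mm, y_c = 28.59 mm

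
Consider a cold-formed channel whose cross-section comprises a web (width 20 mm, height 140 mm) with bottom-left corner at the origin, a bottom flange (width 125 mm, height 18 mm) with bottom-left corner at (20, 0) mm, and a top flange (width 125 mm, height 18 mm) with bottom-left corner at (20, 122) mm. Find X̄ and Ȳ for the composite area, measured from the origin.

X̄ = 54.69 mm, Ȳ = 70.00 mm

Part | A | x̄ᵢ | ȳᵢ | A·x̄ᵢ | A·ȳᵢ
web | 2800.00 | 10.00 | 70.00 | 28000.00 | 196000.00
bottom flange | 2250.00 | 82.50 | 9.00 | 185625.00 | 20250.00
top flange | 2250.00 | 82.50 | 131.00 | 185625.00 | 294750.00
Σ | 7300.00 |  |  | 399250.00 | 511000.00
X̄ = 399250.00 / 7300.00 = 54.69 mm
Ȳ = 511000.00 / 7300.00 = 70.00 mm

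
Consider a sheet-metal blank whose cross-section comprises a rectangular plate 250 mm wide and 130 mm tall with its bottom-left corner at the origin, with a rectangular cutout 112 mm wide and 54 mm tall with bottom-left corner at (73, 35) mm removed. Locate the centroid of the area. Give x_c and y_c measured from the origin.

x_c = 124.09 mm, y_c = 65.69 mm

plate: A = 250 × 130 = 32500.00, centroid at (125.00, 65.00).
hole: A = −(112 × 54) = -6048.00, centroid at (129.00, 62.00).
ΣA = 26452.00 mm²
ΣAx_c = (32500.00)(125.00) + (-6048.00)(129.00) = 3282308.00 mm³
ΣAy_c = (32500.00)(65.00) + (-6048.00)(62.00) = 1737524.00 mm³
x_c = 3282308.00 / 26452.00 = 124.09 mm
y_c = 1737524.00 / 26452.00 = 65.69 mm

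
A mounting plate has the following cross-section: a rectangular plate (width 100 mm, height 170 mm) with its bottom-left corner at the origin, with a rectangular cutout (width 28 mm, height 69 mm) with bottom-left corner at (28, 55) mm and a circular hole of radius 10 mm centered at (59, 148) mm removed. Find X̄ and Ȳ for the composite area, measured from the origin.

X̄ = 50.86 mm, Ȳ = 83.07 mm

plate: A = 100 × 170 = 17000.00, centroid at (50.00, 85.00).
hole 1: A = −(28 × 69) = -1932.00, centroid at (42.00, 89.50).
hole 2: A = −π·10² = -314.16, centroid at (59.00, 148.00).
ΣA = 14753.84 mm², ΣAX̄ = 750320.60 mm³, ΣAȲ = 1225590.43 mm³.
X̄ = 750320.60/14753.84 = 50.86 mm; Ȳ = 1225590.43/14753.84 = 83.07 mm.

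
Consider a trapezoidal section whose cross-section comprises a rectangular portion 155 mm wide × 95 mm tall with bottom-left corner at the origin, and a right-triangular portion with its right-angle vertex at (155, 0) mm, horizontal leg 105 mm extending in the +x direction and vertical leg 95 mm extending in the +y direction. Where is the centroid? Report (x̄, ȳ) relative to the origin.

Part | A | x̄ᵢ | ȳᵢ | A·x̄ᵢ | A·ȳᵢ
rectangular portion | 14725.00 | 77.50 | 47.50 | 1141187.50 | 699437.50
triangular portion | 4987.50 | 190.00 | 31.67 | 947625.00 | 157937.50
Σ | 19712.50 |  |  | 2088812.50 | 857375.00
x̄ = 2088812.50 / 19712.50 = 105.96 mm
ȳ = 857375.00 / 19712.50 = 43.49 mm

x̄ = 105.96 mm, ȳ = 43.49 mm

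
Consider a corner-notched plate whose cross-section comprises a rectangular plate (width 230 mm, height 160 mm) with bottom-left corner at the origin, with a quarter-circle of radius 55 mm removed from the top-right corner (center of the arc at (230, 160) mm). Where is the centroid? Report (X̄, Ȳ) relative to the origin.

plate: A = 230 × 160 = 36800.00, centroid at (115.00, 80.00).
removed quarter-circle: A = −¼π·55² = -2375.83, centroid at (206.66, 136.66).
ΣA = 34424.17 mm², ΣAX̄ = 3741017.56 mm³, ΣAȲ = 2619325.62 mm³.
X̄ = 3741017.56/34424.17 = 108.67 mm; Ȳ = 2619325.62/34424.17 = 76.09 mm.

X̄ = 108.67 mm, Ȳ = 76.09 mm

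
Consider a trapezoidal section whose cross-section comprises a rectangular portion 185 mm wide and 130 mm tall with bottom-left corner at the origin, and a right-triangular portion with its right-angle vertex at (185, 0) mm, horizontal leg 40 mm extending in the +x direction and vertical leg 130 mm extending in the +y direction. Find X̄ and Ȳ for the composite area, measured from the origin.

X̄ = 102.83 mm, Ȳ = 62.89 mm

Part | A | x̄ᵢ | ȳᵢ | A·x̄ᵢ | A·ȳᵢ
rectangular portion | 24050.00 | 92.50 | 65.00 | 2224625.00 | 1563250.00
triangular portion | 2600.00 | 198.33 | 43.33 | 515666.67 | 112666.67
Σ | 26650.00 |  |  | 2740291.67 | 1675916.67
X̄ = 2740291.67 / 26650.00 = 102.83 mm
Ȳ = 1675916.67 / 26650.00 = 62.89 mm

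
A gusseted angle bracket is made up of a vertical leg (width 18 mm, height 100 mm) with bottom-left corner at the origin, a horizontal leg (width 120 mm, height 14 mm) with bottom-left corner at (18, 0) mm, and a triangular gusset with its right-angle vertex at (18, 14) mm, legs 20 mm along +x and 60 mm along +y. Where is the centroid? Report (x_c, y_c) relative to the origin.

Part | A | x̄ᵢ | ȳᵢ | A·x̄ᵢ | A·ȳᵢ
vertical leg | 1800.00 | 9.00 | 50.00 | 16200.00 | 90000.00
horizontal leg | 1680.00 | 78.00 | 7.00 | 131040.00 | 11760.00
gusset | 600.00 | 24.67 | 34.00 | 14800.00 | 20400.00
Σ | 4080.00 |  |  | 162040.00 | 122160.00
x_c = 162040.00 / 4080.00 = 39.72 mm
y_c = 122160.00 / 4080.00 = 29.94 mm

x_c = 39.72 mm, y_c = 29.94 mm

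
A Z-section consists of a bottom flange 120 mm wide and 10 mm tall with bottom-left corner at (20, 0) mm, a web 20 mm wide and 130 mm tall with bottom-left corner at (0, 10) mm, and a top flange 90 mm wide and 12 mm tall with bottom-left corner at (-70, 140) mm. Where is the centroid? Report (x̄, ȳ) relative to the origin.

Part | A | x̄ᵢ | ȳᵢ | A·x̄ᵢ | A·ȳᵢ
bottom flange | 1200.00 | 80.00 | 5.00 | 96000.00 | 6000.00
web | 2600.00 | 10.00 | 75.00 | 26000.00 | 195000.00
top flange | 1080.00 | -25.00 | 146.00 | -27000.00 | 157680.00
Σ | 4880.00 |  |  | 95000.00 | 358680.00
x̄ = 95000.00 / 4880.00 = 19.47 mm
ȳ = 358680.00 / 4880.00 = 73.50 mm

x̄ = 19.47 mm, ȳ = 73.50 mm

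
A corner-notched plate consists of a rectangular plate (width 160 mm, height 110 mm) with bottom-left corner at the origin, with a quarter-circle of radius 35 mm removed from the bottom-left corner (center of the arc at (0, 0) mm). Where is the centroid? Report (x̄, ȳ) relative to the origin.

x̄ = 83.77 mm, ȳ = 57.32 mm

Part | A | x̄ᵢ | ȳᵢ | A·x̄ᵢ | A·ȳᵢ
plate | 17600.00 | 80.00 | 55.00 | 1408000.00 | 968000.00
removed quarter-circle | -962.11 | 14.85 | 14.85 | -14291.67 | -14291.67
Σ | 16637.89 |  |  | 1393708.33 | 953708.33
x̄ = 1393708.33 / 16637.89 = 83.77 mm
ȳ = 953708.33 / 16637.89 = 57.32 mm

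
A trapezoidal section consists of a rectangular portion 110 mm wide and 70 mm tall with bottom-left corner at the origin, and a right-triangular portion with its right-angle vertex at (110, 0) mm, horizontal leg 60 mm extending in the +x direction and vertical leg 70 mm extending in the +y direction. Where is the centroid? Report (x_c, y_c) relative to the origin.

Part | A | x̄ᵢ | ȳᵢ | A·x̄ᵢ | A·ȳᵢ
rectangular portion | 7700.00 | 55.00 | 35.00 | 423500.00 | 269500.00
triangular portion | 2100.00 | 130.00 | 23.33 | 273000.00 | 49000.00
Σ | 9800.00 |  |  | 696500.00 | 318500.00
x_c = 696500.00 / 9800.00 = 71.07 mm
y_c = 318500.00 / 9800.00 = 32.50 mm

x_c = 71.07 mm, y_c = 32.50 mm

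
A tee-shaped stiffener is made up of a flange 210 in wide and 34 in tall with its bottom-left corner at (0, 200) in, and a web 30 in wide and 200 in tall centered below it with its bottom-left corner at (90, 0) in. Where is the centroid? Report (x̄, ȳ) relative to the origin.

Part | A | x̄ᵢ | ȳᵢ | A·x̄ᵢ | A·ȳᵢ
web | 6000.00 | 105.00 | 100.00 | 630000.00 | 600000.00
flange | 7140.00 | 105.00 | 217.00 | 749700.00 | 1549380.00
Σ | 13140.00 |  |  | 1379700.00 | 2149380.00
x̄ = 1379700.00 / 13140.00 = 105.00 in
ȳ = 2149380.00 / 13140.00 = 163.58 in

x̄ = 105.00 in, ȳ = 163.58 in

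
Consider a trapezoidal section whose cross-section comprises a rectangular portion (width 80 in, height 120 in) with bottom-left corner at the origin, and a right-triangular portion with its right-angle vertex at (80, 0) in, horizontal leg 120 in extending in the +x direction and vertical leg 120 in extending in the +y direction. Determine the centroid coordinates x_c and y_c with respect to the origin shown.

x_c = 74.29 in, y_c = 51.43 in

rectangular portion: A = 80 × 120 = 9600.00, centroid at (40.00, 60.00).
triangular portion: A = ½·120·120 = 7200.00, centroid at (120.00, 40.00).
ΣA = 16800.00 in²
ΣAx_c = (9600.00)(40.00) + (7200.00)(120.00) = 1248000.00 in³
ΣAy_c = (9600.00)(60.00) + (7200.00)(40.00) = 864000.00 in³
x_c = 1248000.00 / 16800.00 = 74.29 in
y_c = 864000.00 / 16800.00 = 51.43 in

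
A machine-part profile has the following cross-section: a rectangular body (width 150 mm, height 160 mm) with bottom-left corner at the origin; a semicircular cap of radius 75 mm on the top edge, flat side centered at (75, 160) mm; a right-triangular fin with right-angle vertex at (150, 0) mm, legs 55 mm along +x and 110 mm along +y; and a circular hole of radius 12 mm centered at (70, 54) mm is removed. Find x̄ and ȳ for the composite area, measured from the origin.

rectangular body: A = 150 × 160 = 24000.00, centroid at (75.00, 80.00).
semicircular top: A = ½π·75² = 8835.73, centroid at (75.00, 191.83).
triangular fin: A = ½·55·110 = 3025.00, centroid at (168.33, 36.67).
hole: A = −π·12² = -452.39, centroid at (70.00, 54.00).
ΣA = 35408.34 mm², ΣAx̄ = 2940220.78 mm³, ΣAȳ = 3701454.34 mm³.
x̄ = 2940220.78/35408.34 = 83.04 mm; ȳ = 3701454.34/35408.34 = 104.54 mm.

x̄ = 83.04 mm, ȳ = 104.54 mm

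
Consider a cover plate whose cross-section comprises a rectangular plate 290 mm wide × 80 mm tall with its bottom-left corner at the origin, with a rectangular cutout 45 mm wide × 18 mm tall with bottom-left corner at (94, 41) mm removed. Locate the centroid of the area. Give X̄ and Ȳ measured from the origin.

Part | A | x̄ᵢ | ȳᵢ | A·x̄ᵢ | A·ȳᵢ
plate | 23200.00 | 145.00 | 40.00 | 3364000.00 | 928000.00
hole | -810.00 | 116.50 | 50.00 | -94365.00 | -40500.00
Σ | 22390.00 |  |  | 3269635.00 | 887500.00
X̄ = 3269635.00 / 22390.00 = 146.03 mm
Ȳ = 887500.00 / 22390.00 = 39.64 mm

X̄ = 146.03 mm, Ȳ = 39.64 mm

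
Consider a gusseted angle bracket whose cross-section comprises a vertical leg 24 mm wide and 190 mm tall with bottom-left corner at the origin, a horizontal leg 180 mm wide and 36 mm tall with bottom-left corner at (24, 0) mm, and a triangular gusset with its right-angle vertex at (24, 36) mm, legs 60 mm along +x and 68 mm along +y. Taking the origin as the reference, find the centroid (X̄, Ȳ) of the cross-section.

X̄ = 67.52 mm, Ȳ = 51.19 mm

vertical leg: A = 24 × 190 = 4560.00, centroid at (12.00, 95.00).
horizontal leg: A = 180 × 36 = 6480.00, centroid at (114.00, 18.00).
gusset: A = ½·60·68 = 2040.00, centroid at (44.00, 58.67).
ΣA = 13080.00 mm², ΣAX̄ = 883200.00 mm³, ΣAȲ = 669520.00 mm³.
X̄ = 883200.00/13080.00 = 67.52 mm; Ȳ = 669520.00/13080.00 = 51.19 mm.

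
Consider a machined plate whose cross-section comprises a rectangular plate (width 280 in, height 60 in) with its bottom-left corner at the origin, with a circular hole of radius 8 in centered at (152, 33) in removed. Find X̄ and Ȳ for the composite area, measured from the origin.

plate: A = 280 × 60 = 16800.00, centroid at (140.00, 30.00).
hole: A = −π·8² = -201.06, centroid at (152.00, 33.00).
ΣA = 16598.94 in²
ΣAX̄ = (16800.00)(140.00) + (-201.06)(152.00) = 2321438.59 in³
ΣAȲ = (16800.00)(30.00) + (-201.06)(33.00) = 497364.96 in³
X̄ = 2321438.59 / 16598.94 = 139.85 in
Ȳ = 497364.96 / 16598.94 = 29.96 in

X̄ = 139.85 in, Ȳ = 29.96 in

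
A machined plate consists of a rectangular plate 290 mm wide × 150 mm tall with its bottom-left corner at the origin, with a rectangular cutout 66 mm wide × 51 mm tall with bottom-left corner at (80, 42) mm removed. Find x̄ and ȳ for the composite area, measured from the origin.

x̄ = 147.68 mm, ȳ = 75.63 mm

plate: A = 290 × 150 = 43500.00, centroid at (145.00, 75.00).
hole: A = −(66 × 51) = -3366.00, centroid at (113.00, 67.50).
ΣA = 40134.00 mm²
ΣAx̄ = (43500.00)(145.00) + (-3366.00)(113.00) = 5927142.00 mm³
ΣAȳ = (43500.00)(75.00) + (-3366.00)(67.50) = 3035295.00 mm³
x̄ = 5927142.00 / 40134.00 = 147.68 mm
ȳ = 3035295.00 / 40134.00 = 75.63 mm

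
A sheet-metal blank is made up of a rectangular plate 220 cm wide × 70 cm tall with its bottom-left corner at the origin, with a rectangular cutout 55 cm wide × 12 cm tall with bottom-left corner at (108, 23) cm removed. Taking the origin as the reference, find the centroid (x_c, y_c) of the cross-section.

plate: A = 220 × 70 = 15400.00, centroid at (110.00, 35.00).
hole: A = −(55 × 12) = -660.00, centroid at (135.50, 29.00).
ΣA = 14740.00 cm²
ΣAx_c = (15400.00)(110.00) + (-660.00)(135.50) = 1604570.00 cm³
ΣAy_c = (15400.00)(35.00) + (-660.00)(29.00) = 519860.00 cm³
x_c = 1604570.00 / 14740.00 = 108.86 cm
y_c = 519860.00 / 14740.00 = 35.27 cm

x_c = 108.86 cm, y_c = 35.27 cm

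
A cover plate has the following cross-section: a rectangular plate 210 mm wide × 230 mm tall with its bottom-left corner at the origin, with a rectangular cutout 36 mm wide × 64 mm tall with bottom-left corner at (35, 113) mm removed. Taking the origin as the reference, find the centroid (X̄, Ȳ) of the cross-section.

X̄ = 107.60 mm, Ȳ = 113.50 mm

Part | A | x̄ᵢ | ȳᵢ | A·x̄ᵢ | A·ȳᵢ
plate | 48300.00 | 105.00 | 115.00 | 5071500.00 | 5554500.00
hole | -2304.00 | 53.00 | 145.00 | -122112.00 | -334080.00
Σ | 45996.00 |  |  | 4949388.00 | 5220420.00
X̄ = 4949388.00 / 45996.00 = 107.60 mm
Ȳ = 5220420.00 / 45996.00 = 113.50 mm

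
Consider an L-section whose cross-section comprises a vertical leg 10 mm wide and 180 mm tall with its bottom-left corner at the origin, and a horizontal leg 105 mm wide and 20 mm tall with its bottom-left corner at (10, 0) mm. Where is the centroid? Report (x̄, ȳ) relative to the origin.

x̄ = 35.96 mm, ȳ = 46.92 mm

Part | A | x̄ᵢ | ȳᵢ | A·x̄ᵢ | A·ȳᵢ
vertical leg | 1800.00 | 5.00 | 90.00 | 9000.00 | 162000.00
horizontal leg | 2100.00 | 62.50 | 10.00 | 131250.00 | 21000.00
Σ | 3900.00 |  |  | 140250.00 | 183000.00
x̄ = 140250.00 / 3900.00 = 35.96 mm
ȳ = 183000.00 / 3900.00 = 46.92 mm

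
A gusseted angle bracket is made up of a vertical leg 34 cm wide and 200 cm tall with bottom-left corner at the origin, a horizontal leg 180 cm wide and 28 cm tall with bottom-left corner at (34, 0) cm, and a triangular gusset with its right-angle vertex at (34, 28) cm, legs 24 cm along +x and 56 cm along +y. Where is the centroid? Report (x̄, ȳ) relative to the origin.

x̄ = 61.44 cm, ȳ = 62.49 cm

Part | A | x̄ᵢ | ȳᵢ | A·x̄ᵢ | A·ȳᵢ
vertical leg | 6800.00 | 17.00 | 100.00 | 115600.00 | 680000.00
horizontal leg | 5040.00 | 124.00 | 14.00 | 624960.00 | 70560.00
gusset | 672.00 | 42.00 | 46.67 | 28224.00 | 31360.00
Σ | 12512.00 |  |  | 768784.00 | 781920.00
x̄ = 768784.00 / 12512.00 = 61.44 cm
ȳ = 781920.00 / 12512.00 = 62.49 cm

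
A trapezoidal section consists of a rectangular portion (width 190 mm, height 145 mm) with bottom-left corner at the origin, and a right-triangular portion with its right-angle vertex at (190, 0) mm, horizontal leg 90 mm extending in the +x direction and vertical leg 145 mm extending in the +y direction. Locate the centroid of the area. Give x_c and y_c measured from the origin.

x_c = 118.94 mm, y_c = 67.87 mm

rectangular portion: A = 190 × 145 = 27550.00, centroid at (95.00, 72.50).
triangular portion: A = ½·90·145 = 6525.00, centroid at (220.00, 48.33).
ΣA = 34075.00 mm²
ΣAx_c = (27550.00)(95.00) + (6525.00)(220.00) = 4052750.00 mm³
ΣAy_c = (27550.00)(72.50) + (6525.00)(48.33) = 2312750.00 mm³
x_c = 4052750.00 / 34075.00 = 118.94 mm
y_c = 2312750.00 / 34075.00 = 67.87 mm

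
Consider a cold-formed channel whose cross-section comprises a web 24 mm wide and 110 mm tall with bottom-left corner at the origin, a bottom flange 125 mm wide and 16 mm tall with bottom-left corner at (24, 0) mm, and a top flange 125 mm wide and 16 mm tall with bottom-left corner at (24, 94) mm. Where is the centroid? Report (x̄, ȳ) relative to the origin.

Part | A | x̄ᵢ | ȳᵢ | A·x̄ᵢ | A·ȳᵢ
web | 2640.00 | 12.00 | 55.00 | 31680.00 | 145200.00
bottom flange | 2000.00 | 86.50 | 8.00 | 173000.00 | 16000.00
top flange | 2000.00 | 86.50 | 102.00 | 173000.00 | 204000.00
Σ | 6640.00 |  |  | 377680.00 | 365200.00
x̄ = 377680.00 / 6640.00 = 56.88 mm
ȳ = 365200.00 / 6640.00 = 55.00 mm

x̄ = 56.88 mm, ȳ = 55.00 mm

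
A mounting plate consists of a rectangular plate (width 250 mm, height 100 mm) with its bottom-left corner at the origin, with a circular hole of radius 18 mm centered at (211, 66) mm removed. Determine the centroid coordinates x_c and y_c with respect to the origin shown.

x_c = 121.35 mm, y_c = 49.32 mm

plate: A = 250 × 100 = 25000.00, centroid at (125.00, 50.00).
hole: A = −π·18² = -1017.88, centroid at (211.00, 66.00).
ΣA = 23982.12 mm²
ΣAx_c = (25000.00)(125.00) + (-1017.88)(211.00) = 2910228.16 mm³
ΣAy_c = (25000.00)(50.00) + (-1017.88)(66.00) = 1182820.18 mm³
x_c = 2910228.16 / 23982.12 = 121.35 mm
y_c = 1182820.18 / 23982.12 = 49.32 mm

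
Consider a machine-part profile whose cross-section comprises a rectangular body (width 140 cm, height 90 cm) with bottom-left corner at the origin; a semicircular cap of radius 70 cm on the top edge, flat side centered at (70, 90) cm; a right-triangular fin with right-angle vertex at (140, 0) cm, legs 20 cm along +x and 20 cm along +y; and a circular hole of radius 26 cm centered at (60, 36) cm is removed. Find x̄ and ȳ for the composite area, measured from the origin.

Part | A | x̄ᵢ | ȳᵢ | A·x̄ᵢ | A·ȳᵢ
rectangular body | 12600.00 | 70.00 | 45.00 | 882000.00 | 567000.00
semicircular top | 7696.90 | 70.00 | 119.71 | 538783.14 | 921387.85
triangular fin | 200.00 | 146.67 | 6.67 | 29333.33 | 1333.33
hole | -2123.72 | 60.00 | 36.00 | -127423.00 | -76453.80
Σ | 18373.19 |  |  | 1322693.48 | 1413267.38
x̄ = 1322693.48 / 18373.19 = 71.99 cm
ȳ = 1413267.38 / 18373.19 = 76.92 cm

x̄ = 71.99 cm, ȳ = 76.92 cm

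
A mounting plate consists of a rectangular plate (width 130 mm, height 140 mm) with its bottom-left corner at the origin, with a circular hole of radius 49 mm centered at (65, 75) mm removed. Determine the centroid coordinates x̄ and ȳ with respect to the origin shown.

plate: A = 130 × 140 = 18200.00, centroid at (65.00, 70.00).
hole: A = −π·49² = -7542.96, centroid at (65.00, 75.00).
ΣA = 10657.04 mm², ΣAx̄ = 692707.34 mm³, ΣAȳ = 708277.70 mm³.
x̄ = 692707.34/10657.04 = 65.00 mm; ȳ = 708277.70/10657.04 = 66.46 mm.

x̄ = 65.00 mm, ȳ = 66.46 mm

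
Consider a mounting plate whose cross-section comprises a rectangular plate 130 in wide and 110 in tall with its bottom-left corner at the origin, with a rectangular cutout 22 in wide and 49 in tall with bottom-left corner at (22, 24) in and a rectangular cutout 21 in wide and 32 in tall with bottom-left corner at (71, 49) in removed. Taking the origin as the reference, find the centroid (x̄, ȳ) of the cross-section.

plate: A = 130 × 110 = 14300.00, centroid at (65.00, 55.00).
hole 1: A = −(22 × 49) = -1078.00, centroid at (33.00, 48.50).
hole 2: A = −(21 × 32) = -672.00, centroid at (81.50, 65.00).
ΣA = 12550.00 in²
ΣAx̄ = (14300.00)(65.00) + (-1078.00)(33.00) + (-672.00)(81.50) = 839158.00 in³
ΣAȳ = (14300.00)(55.00) + (-1078.00)(48.50) + (-672.00)(65.00) = 690537.00 in³
x̄ = 839158.00 / 12550.00 = 66.87 in
ȳ = 690537.00 / 12550.00 = 55.02 in

x̄ = 66.87 in, ȳ = 55.02 in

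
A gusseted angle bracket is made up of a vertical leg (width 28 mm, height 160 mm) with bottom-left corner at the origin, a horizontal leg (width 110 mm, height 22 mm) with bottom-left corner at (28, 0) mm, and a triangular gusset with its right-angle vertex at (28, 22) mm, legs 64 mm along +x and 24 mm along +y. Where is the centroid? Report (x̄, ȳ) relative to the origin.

x̄ = 39.32 mm, ȳ = 53.22 mm

vertical leg: A = 28 × 160 = 4480.00, centroid at (14.00, 80.00).
horizontal leg: A = 110 × 22 = 2420.00, centroid at (83.00, 11.00).
gusset: A = ½·64·24 = 768.00, centroid at (49.33, 30.00).
ΣA = 7668.00 mm²
ΣAx̄ = (4480.00)(14.00) + (2420.00)(83.00) + (768.00)(49.33) = 301468.00 mm³
ΣAȳ = (4480.00)(80.00) + (2420.00)(11.00) + (768.00)(30.00) = 408060.00 mm³
x̄ = 301468.00 / 7668.00 = 39.32 mm
ȳ = 408060.00 / 7668.00 = 53.22 mm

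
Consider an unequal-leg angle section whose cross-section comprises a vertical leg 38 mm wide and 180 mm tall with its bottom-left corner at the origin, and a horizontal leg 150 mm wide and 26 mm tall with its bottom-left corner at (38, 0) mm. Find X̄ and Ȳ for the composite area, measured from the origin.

Part | A | x̄ᵢ | ȳᵢ | A·x̄ᵢ | A·ȳᵢ
vertical leg | 6840.00 | 19.00 | 90.00 | 129960.00 | 615600.00
horizontal leg | 3900.00 | 113.00 | 13.00 | 440700.00 | 50700.00
Σ | 10740.00 |  |  | 570660.00 | 666300.00
X̄ = 570660.00 / 10740.00 = 53.13 mm
Ȳ = 666300.00 / 10740.00 = 62.04 mm

X̄ = 53.13 mm, Ȳ = 62.04 mm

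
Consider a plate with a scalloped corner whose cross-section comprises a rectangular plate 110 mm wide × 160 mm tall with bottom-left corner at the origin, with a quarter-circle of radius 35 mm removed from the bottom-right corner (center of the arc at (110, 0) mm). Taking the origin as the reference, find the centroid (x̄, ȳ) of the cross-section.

x̄ = 52.68 mm, ȳ = 83.77 mm

plate: A = 110 × 160 = 17600.00, centroid at (55.00, 80.00).
removed quarter-circle: A = −¼π·35² = -962.11, centroid at (95.15, 14.85).
ΣA = 16637.89 mm², ΣAx̄ = 876459.26 mm³, ΣAȳ = 1393708.33 mm³.
x̄ = 876459.26/16637.89 = 52.68 mm; ȳ = 1393708.33/16637.89 = 83.77 mm.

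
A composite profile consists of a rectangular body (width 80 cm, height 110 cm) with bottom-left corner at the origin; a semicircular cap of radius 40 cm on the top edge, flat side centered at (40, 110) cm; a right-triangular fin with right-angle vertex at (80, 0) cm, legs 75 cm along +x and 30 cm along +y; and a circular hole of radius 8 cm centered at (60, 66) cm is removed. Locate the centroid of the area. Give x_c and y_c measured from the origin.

x_c = 45.65 cm, y_c = 65.46 cm

rectangular body: A = 80 × 110 = 8800.00, centroid at (40.00, 55.00).
semicircular top: A = ½π·40² = 2513.27, centroid at (40.00, 126.98).
triangular fin: A = ½·75·30 = 1125.00, centroid at (105.00, 10.00).
hole: A = −π·8² = -201.06, centroid at (60.00, 66.00).
ΣA = 12237.21 cm²
ΣAx_c = (8800.00)(40.00) + (2513.27)(40.00) + (1125.00)(105.00) + (-201.06)(60.00) = 558592.25 cm³
ΣAy_c = (8800.00)(55.00) + (2513.27)(126.98) + (1125.00)(10.00) + (-201.06)(66.00) = 801106.73 cm³
x_c = 558592.25 / 12237.21 = 45.65 cm
y_c = 801106.73 / 12237.21 = 65.46 cm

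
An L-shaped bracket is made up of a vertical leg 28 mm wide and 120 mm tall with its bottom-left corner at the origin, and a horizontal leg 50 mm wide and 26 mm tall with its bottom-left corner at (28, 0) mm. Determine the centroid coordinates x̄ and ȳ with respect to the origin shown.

vertical leg: A = 28 × 120 = 3360.00, centroid at (14.00, 60.00).
horizontal leg: A = 50 × 26 = 1300.00, centroid at (53.00, 13.00).
ΣA = 4660.00 mm², ΣAx̄ = 115940.00 mm³, ΣAȳ = 218500.00 mm³.
x̄ = 115940.00/4660.00 = 24.88 mm; ȳ = 218500.00/4660.00 = 46.89 mm.

x̄ = 24.88 mm, ȳ = 46.89 mm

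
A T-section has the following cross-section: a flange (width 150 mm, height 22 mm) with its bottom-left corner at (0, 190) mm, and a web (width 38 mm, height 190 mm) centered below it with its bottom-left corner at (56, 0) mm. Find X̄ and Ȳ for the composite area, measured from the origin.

X̄ = 75.00 mm, Ȳ = 128.25 mm

Part | A | x̄ᵢ | ȳᵢ | A·x̄ᵢ | A·ȳᵢ
web | 7220.00 | 75.00 | 95.00 | 541500.00 | 685900.00
flange | 3300.00 | 75.00 | 201.00 | 247500.00 | 663300.00
Σ | 10520.00 |  |  | 789000.00 | 1349200.00
X̄ = 789000.00 / 10520.00 = 75.00 mm
Ȳ = 1349200.00 / 10520.00 = 128.25 mm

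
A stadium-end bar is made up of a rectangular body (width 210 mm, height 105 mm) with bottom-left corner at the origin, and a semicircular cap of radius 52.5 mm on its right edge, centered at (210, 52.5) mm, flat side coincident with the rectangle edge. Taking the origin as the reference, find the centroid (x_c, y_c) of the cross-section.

x_c = 125.89 mm, y_c = 52.50 mm

rectangular body: A = 210 × 105 = 22050.00, centroid at (105.00, 52.50).
semicircular end: A = ½π·52.5² = 4329.51, centroid at (232.28, 52.50).
ΣA = 26379.51 mm²
ΣAx_c = (22050.00)(105.00) + (4329.51)(232.28) = 3320915.30 mm³
ΣAy_c = (22050.00)(52.50) + (4329.51)(52.50) = 1384924.14 mm³
x_c = 3320915.30 / 26379.51 = 125.89 mm
y_c = 1384924.14 / 26379.51 = 52.50 mm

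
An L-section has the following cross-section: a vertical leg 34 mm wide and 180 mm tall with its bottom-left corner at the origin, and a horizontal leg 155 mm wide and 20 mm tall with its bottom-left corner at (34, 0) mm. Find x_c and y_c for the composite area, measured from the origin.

Part | A | x̄ᵢ | ȳᵢ | A·x̄ᵢ | A·ȳᵢ
vertical leg | 6120.00 | 17.00 | 90.00 | 104040.00 | 550800.00
horizontal leg | 3100.00 | 111.50 | 10.00 | 345650.00 | 31000.00
Σ | 9220.00 |  |  | 449690.00 | 581800.00
x_c = 449690.00 / 9220.00 = 48.77 mm
y_c = 581800.00 / 9220.00 = 63.10 mm

x_c = 48.77 mm, y_c = 63.10 mm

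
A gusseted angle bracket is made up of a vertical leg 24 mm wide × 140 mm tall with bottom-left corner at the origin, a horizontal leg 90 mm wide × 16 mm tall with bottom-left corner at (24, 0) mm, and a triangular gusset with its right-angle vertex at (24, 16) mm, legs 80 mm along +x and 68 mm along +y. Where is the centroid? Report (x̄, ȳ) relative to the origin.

x̄ = 36.90 mm, ȳ = 46.79 mm

Part | A | x̄ᵢ | ȳᵢ | A·x̄ᵢ | A·ȳᵢ
vertical leg | 3360.00 | 12.00 | 70.00 | 40320.00 | 235200.00
horizontal leg | 1440.00 | 69.00 | 8.00 | 99360.00 | 11520.00
gusset | 2720.00 | 50.67 | 38.67 | 137813.33 | 105173.33
Σ | 7520.00 |  |  | 277493.33 | 351893.33
x̄ = 277493.33 / 7520.00 = 36.90 mm
ȳ = 351893.33 / 7520.00 = 46.79 mm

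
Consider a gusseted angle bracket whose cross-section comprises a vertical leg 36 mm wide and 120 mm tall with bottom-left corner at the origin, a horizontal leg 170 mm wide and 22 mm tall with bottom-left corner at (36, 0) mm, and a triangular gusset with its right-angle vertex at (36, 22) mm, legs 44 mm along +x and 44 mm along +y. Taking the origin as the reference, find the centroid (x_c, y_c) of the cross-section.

vertical leg: A = 36 × 120 = 4320.00, centroid at (18.00, 60.00).
horizontal leg: A = 170 × 22 = 3740.00, centroid at (121.00, 11.00).
gusset: A = ½·44·44 = 968.00, centroid at (50.67, 36.67).
ΣA = 9028.00 mm²
ΣAx_c = (4320.00)(18.00) + (3740.00)(121.00) + (968.00)(50.67) = 579345.33 mm³
ΣAy_c = (4320.00)(60.00) + (3740.00)(11.00) + (968.00)(36.67) = 335833.33 mm³
x_c = 579345.33 / 9028.00 = 64.17 mm
y_c = 335833.33 / 9028.00 = 37.20 mm

x_c = 64.17 mm, y_c = 37.20 mm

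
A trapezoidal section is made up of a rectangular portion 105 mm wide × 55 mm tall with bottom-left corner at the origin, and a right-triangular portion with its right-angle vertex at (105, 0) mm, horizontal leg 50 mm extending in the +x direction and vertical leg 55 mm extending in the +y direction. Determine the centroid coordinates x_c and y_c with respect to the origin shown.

x_c = 65.80 mm, y_c = 25.74 mm

rectangular portion: A = 105 × 55 = 5775.00, centroid at (52.50, 27.50).
triangular portion: A = ½·50·55 = 1375.00, centroid at (121.67, 18.33).
ΣA = 7150.00 mm²
ΣAx_c = (5775.00)(52.50) + (1375.00)(121.67) = 470479.17 mm³
ΣAy_c = (5775.00)(27.50) + (1375.00)(18.33) = 184020.83 mm³
x_c = 470479.17 / 7150.00 = 65.80 mm
y_c = 184020.83 / 7150.00 = 25.74 mm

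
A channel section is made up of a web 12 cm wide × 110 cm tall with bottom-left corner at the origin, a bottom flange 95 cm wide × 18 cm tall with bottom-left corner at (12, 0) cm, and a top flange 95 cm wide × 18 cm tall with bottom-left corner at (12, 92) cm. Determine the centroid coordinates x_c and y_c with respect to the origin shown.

web: A = 12 × 110 = 1320.00, centroid at (6.00, 55.00).
bottom flange: A = 95 × 18 = 1710.00, centroid at (59.50, 9.00).
top flange: A = 95 × 18 = 1710.00, centroid at (59.50, 101.00).
ΣA = 4740.00 cm², ΣAx_c = 211410.00 cm³, ΣAy_c = 260700.00 cm³.
x_c = 211410.00/4740.00 = 44.60 cm; y_c = 260700.00/4740.00 = 55.00 cm.

x_c = 44.60 cm, y_c = 55.00 cm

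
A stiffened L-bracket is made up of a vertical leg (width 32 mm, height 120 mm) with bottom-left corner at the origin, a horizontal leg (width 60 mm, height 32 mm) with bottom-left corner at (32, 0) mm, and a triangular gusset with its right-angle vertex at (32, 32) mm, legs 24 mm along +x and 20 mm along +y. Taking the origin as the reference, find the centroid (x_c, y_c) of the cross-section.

x_c = 31.68 mm, y_c = 45.07 mm

vertical leg: A = 32 × 120 = 3840.00, centroid at (16.00, 60.00).
horizontal leg: A = 60 × 32 = 1920.00, centroid at (62.00, 16.00).
gusset: A = ½·24·20 = 240.00, centroid at (40.00, 38.67).
ΣA = 6000.00 mm²
ΣAx_c = (3840.00)(16.00) + (1920.00)(62.00) + (240.00)(40.00) = 190080.00 mm³
ΣAy_c = (3840.00)(60.00) + (1920.00)(16.00) + (240.00)(38.67) = 270400.00 mm³
x_c = 190080.00 / 6000.00 = 31.68 mm
y_c = 270400.00 / 6000.00 = 45.07 mm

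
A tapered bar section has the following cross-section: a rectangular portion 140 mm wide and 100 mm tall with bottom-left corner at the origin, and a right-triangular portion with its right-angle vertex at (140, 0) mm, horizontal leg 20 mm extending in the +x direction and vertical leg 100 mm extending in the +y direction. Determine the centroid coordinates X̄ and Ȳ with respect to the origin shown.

rectangular portion: A = 140 × 100 = 14000.00, centroid at (70.00, 50.00).
triangular portion: A = ½·20·100 = 1000.00, centroid at (146.67, 33.33).
ΣA = 15000.00 mm², ΣAX̄ = 1126666.67 mm³, ΣAȲ = 733333.33 mm³.
X̄ = 1126666.67/15000.00 = 75.11 mm; Ȳ = 733333.33/15000.00 = 48.89 mm.

X̄ = 75.11 mm, Ȳ = 48.89 mm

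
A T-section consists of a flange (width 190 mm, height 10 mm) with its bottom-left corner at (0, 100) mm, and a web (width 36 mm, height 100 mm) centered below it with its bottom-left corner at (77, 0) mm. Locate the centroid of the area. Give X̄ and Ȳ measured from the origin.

X̄ = 95.00 mm, Ȳ = 69.00 mm

Part | A | x̄ᵢ | ȳᵢ | A·x̄ᵢ | A·ȳᵢ
web | 3600.00 | 95.00 | 50.00 | 342000.00 | 180000.00
flange | 1900.00 | 95.00 | 105.00 | 180500.00 | 199500.00
Σ | 5500.00 |  |  | 522500.00 | 379500.00
X̄ = 522500.00 / 5500.00 = 95.00 mm
Ȳ = 379500.00 / 5500.00 = 69.00 mm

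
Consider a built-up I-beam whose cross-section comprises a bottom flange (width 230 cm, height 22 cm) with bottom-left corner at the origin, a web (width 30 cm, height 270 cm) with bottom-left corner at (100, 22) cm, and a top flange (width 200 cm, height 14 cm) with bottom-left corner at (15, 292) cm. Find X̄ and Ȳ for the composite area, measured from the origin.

X̄ = 115.00 cm, Ȳ = 135.62 cm

bottom flange: A = 230 × 22 = 5060.00, centroid at (115.00, 11.00).
web: A = 30 × 270 = 8100.00, centroid at (115.00, 157.00).
top flange: A = 200 × 14 = 2800.00, centroid at (115.00, 299.00).
ΣA = 15960.00 cm²
ΣAX̄ = (5060.00)(115.00) + (8100.00)(115.00) + (2800.00)(115.00) = 1835400.00 cm³
ΣAȲ = (5060.00)(11.00) + (8100.00)(157.00) + (2800.00)(299.00) = 2164560.00 cm³
X̄ = 1835400.00 / 15960.00 = 115.00 cm
Ȳ = 2164560.00 / 15960.00 = 135.62 cm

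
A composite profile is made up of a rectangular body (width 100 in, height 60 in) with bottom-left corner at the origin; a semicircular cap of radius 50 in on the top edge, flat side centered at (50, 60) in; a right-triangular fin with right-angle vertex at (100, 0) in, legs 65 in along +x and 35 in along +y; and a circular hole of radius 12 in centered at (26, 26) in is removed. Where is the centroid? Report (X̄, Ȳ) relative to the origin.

rectangular body: A = 100 × 60 = 6000.00, centroid at (50.00, 30.00).
semicircular top: A = ½π·50² = 3926.99, centroid at (50.00, 81.22).
triangular fin: A = ½·65·35 = 1137.50, centroid at (121.67, 11.67).
hole: A = −π·12² = -452.39, centroid at (26.00, 26.00).
ΣA = 10612.10 in², ΣAX̄ = 622983.25 in³, ΣAȲ = 500461.49 in³.
X̄ = 622983.25/10612.10 = 58.70 in; Ȳ = 500461.49/10612.10 = 47.16 in.

X̄ = 58.70 in, Ȳ = 47.16 in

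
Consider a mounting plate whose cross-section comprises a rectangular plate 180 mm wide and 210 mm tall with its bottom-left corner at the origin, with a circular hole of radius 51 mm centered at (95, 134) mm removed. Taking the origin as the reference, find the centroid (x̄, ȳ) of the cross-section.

x̄ = 88.62 mm, ȳ = 97.00 mm

plate: A = 180 × 210 = 37800.00, centroid at (90.00, 105.00).
hole: A = −π·51² = -8171.28, centroid at (95.00, 134.00).
ΣA = 29628.72 mm², ΣAx̄ = 2625728.16 mm³, ΣAȳ = 2874048.15 mm³.
x̄ = 2625728.16/29628.72 = 88.62 mm; ȳ = 2874048.15/29628.72 = 97.00 mm.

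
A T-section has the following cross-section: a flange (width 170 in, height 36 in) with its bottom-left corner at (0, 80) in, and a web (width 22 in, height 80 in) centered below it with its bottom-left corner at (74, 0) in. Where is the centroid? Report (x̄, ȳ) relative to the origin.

web: A = 22 × 80 = 1760.00, centroid at (85.00, 40.00).
flange: A = 170 × 36 = 6120.00, centroid at (85.00, 98.00).
ΣA = 7880.00 in²
ΣAx̄ = (1760.00)(85.00) + (6120.00)(85.00) = 669800.00 in³
ΣAȳ = (1760.00)(40.00) + (6120.00)(98.00) = 670160.00 in³
x̄ = 669800.00 / 7880.00 = 85.00 in
ȳ = 670160.00 / 7880.00 = 85.05 in

x̄ = 85.00 in, ȳ = 85.05 in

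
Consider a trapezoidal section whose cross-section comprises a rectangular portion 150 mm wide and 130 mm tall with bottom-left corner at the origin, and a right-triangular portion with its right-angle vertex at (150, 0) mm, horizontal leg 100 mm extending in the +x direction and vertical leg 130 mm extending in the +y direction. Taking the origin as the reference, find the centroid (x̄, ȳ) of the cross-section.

x̄ = 102.08 mm, ȳ = 59.58 mm

rectangular portion: A = 150 × 130 = 19500.00, centroid at (75.00, 65.00).
triangular portion: A = ½·100·130 = 6500.00, centroid at (183.33, 43.33).
ΣA = 26000.00 mm², ΣAx̄ = 2654166.67 mm³, ΣAȳ = 1549166.67 mm³.
x̄ = 2654166.67/26000.00 = 102.08 mm; ȳ = 1549166.67/26000.00 = 59.58 mm.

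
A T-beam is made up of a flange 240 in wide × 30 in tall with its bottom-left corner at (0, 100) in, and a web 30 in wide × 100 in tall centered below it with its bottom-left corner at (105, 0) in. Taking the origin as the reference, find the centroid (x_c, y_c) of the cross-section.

x_c = 120.00 in, y_c = 95.88 in

Part | A | x̄ᵢ | ȳᵢ | A·x̄ᵢ | A·ȳᵢ
web | 3000.00 | 120.00 | 50.00 | 360000.00 | 150000.00
flange | 7200.00 | 120.00 | 115.00 | 864000.00 | 828000.00
Σ | 10200.00 |  |  | 1224000.00 | 978000.00
x_c = 1224000.00 / 10200.00 = 120.00 in
y_c = 978000.00 / 10200.00 = 95.88 in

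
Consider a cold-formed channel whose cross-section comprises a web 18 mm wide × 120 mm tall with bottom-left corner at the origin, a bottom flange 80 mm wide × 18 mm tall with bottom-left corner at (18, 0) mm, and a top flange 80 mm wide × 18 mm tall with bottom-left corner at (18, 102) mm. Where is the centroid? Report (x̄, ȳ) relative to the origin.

x̄ = 37.00 mm, ȳ = 60.00 mm

web: A = 18 × 120 = 2160.00, centroid at (9.00, 60.00).
bottom flange: A = 80 × 18 = 1440.00, centroid at (58.00, 9.00).
top flange: A = 80 × 18 = 1440.00, centroid at (58.00, 111.00).
ΣA = 5040.00 mm², ΣAx̄ = 186480.00 mm³, ΣAȳ = 302400.00 mm³.
x̄ = 186480.00/5040.00 = 37.00 mm; ȳ = 302400.00/5040.00 = 60.00 mm.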